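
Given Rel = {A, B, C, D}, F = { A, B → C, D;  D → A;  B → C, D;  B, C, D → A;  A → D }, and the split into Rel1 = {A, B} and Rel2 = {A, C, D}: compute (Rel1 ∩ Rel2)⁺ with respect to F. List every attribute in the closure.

A, D

Rel1 ∩ Rel2 = {A}.
A → D applies, adding D
Closure: {A, D}.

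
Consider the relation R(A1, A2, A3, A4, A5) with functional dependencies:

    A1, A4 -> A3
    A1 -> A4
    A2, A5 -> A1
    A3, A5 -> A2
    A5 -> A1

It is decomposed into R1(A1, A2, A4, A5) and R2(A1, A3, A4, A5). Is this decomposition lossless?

Yes

Common attributes: R1 ∩ R2 = {A1, A4, A5}.
Closure of {A1, A4, A5}: A1, A4 → A3 applies, adding A3; A3, A5 → A2 applies, adding A2. So (A1, A4, A5)⁺ = {A1, A2, A3, A4, A5}.
This closure contains every attribute of R1, so R1 ∩ R2 → R1. The join is lossless.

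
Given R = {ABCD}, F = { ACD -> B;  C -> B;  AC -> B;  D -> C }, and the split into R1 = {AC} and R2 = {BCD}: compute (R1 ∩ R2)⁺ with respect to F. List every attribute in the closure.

BC

R1 ∩ R2 = {C}.
C → B applies, adding B
Closure: {BC}.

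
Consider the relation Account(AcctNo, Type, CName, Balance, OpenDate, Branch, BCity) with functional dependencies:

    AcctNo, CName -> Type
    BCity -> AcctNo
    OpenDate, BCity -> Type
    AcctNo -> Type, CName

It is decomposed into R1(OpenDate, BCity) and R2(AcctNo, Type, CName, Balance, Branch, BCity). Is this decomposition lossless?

No

Common attributes: R1 ∩ R2 = {BCity}.
Closure of {BCity}: BCity → AcctNo applies, adding AcctNo; AcctNo → Type, CName applies, adding Type, CName. So (BCity)⁺ = {AcctNo, Type, CName, BCity}.
The closure contains neither all of R1 = {OpenDate, BCity} nor all of R2 = {AcctNo, Type, CName, Balance, Branch, BCity}, so the common attributes are not a superkey of either fragment. The join is lossy.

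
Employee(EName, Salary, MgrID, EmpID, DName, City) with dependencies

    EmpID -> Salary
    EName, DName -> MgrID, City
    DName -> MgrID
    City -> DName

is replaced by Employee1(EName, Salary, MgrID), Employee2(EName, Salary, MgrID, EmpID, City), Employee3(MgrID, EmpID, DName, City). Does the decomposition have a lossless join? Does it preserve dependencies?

lossless but not dependency-preserving

Lossless test (chase): Rows 2 and 3 agree on EmpID; apply EmpID→Salary and equate their Salary entries. Rows 2 and 3 agree on City; apply City→DName and equate their DName entries. Row 2 is now all distinguished symbols — the join is lossless.
Dependency preservation: the restricted closure of {EName, DName} across the fragments never reaches {MgrID, City}, so EName, DName → MgrID, City cannot be enforced without a join — not preserved.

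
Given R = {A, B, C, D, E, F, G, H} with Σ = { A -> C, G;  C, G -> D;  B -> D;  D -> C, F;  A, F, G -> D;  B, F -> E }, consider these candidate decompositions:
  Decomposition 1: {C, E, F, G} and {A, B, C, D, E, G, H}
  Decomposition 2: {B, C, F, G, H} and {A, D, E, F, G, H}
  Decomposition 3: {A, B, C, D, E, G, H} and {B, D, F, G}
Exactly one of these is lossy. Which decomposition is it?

Decomposition 1: common = {C, E, G}, closure = {C, D, E, F, G} → lossless.
Decomposition 2: common = {F, G, H}, closure = {F, G, H} → lossy.
Decomposition 3: common = {B, D, G}, closure = {B, C, D, E, F, G} → lossless.

Decomposition 2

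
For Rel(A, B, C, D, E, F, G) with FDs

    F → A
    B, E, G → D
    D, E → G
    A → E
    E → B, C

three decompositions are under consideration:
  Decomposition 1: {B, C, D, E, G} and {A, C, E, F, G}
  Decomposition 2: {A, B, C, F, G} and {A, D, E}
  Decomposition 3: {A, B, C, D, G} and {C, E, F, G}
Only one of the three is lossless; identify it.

Decomposition 1: common = {C, E, G}, closure = {B, C, D, E, G} → lossless.
Decomposition 2: common = {A}, closure = {A, B, C, E} → lossy.
Decomposition 3: common = {C, G}, closure = {C, G} → lossy.

Decomposition 1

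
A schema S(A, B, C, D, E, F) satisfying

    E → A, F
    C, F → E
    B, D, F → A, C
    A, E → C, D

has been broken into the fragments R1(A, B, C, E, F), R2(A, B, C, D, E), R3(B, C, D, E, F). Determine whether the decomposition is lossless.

Yes

Chase test. Columns are A, B, C, D, E, F; row i has aⱼ where attribute j ∈ Ri, else bᵢⱼ.
Initial tableau (one row per fragment):
  row 1: a1 a2 a3 b14 a5 a6
  row 2: a1 a2 a3 a4 a5 b26
  row 3: b31 a2 a3 a4 a5 a6
Rows 1 and 2 agree on E; apply E→A, F and equate their A, F entries.
Rows 1 and 3 agree on E; apply E→A, F and equate their A, F entries.
Rows 1 and 2 agree on A, E; apply A, E→C, D and equate their C, D entries.
Row 1 is now all distinguished symbols — the join is lossless.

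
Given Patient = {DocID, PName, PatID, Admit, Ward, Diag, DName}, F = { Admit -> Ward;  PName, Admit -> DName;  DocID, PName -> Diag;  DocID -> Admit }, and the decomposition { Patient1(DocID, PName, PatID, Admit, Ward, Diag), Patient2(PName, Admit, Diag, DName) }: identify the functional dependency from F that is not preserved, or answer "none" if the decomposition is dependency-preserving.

none

Admit → Ward lies within Patient1.
PName, Admit → DName lies within Patient2.
DocID, PName → Diag lies within Patient1.
DocID → Admit lies within Patient1.
Every dependency is enforceable on the fragments, so the decomposition is dependency-preserving.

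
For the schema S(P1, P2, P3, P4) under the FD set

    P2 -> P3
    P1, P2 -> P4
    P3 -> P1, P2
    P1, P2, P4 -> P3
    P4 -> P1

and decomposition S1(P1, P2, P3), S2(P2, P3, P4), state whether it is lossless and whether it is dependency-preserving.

Lossless test: (P2, P3)⁺ = {P1, P2, P3, P4}, which contains all of one fragment — lossless.
Dependency preservation: the restricted closure of {P4} across the fragments never reaches {P1}, so P4 → P1 cannot be enforced without a join — not preserved.

lossless but not dependency-preserving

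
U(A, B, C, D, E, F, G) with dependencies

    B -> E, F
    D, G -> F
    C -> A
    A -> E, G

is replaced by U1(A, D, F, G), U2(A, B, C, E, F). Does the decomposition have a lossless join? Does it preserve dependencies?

Lossless test: (A, F)⁺ = {A, E, F, G}, which is a superkey of neither fragment — lossy.
Dependency preservation: A → E, G is not contained in any single fragment, but the restricted closure of its left-hand side across the fragments still reaches the right-hand side; the remaining FDs each lie inside some fragment. All dependencies are preserved.

lossy but dependency-preserving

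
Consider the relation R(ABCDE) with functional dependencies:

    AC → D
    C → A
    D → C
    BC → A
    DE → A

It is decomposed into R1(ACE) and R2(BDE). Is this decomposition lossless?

Common attributes: R1 ∩ R2 = {E}.
No dependency enlarges {E}, so (E)⁺ = {E}.
The closure contains neither all of R1 = {ACE} nor all of R2 = {BDE}, so the common attributes are not a superkey of either fragment. The join is lossy.

No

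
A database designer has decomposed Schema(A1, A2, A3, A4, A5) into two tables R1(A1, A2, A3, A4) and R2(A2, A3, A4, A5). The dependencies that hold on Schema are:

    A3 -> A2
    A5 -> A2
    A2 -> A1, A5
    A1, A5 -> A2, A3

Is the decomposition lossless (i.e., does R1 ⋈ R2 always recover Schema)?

Common attributes: R1 ∩ R2 = {A2, A3, A4}.
Closure of {A2, A3, A4}: A2 → A1, A5 applies, adding A1, A5. So (A2, A3, A4)⁺ = {A1, A2, A3, A4, A5}.
This closure contains every attribute of R1, so R1 ∩ R2 → R1. The join is lossless.

Yes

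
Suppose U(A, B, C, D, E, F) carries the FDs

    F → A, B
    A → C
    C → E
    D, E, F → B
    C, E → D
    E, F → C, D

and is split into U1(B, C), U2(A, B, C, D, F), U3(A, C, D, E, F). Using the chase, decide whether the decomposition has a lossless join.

Chase test. Columns are A, B, C, D, E, F; row i has aⱼ where attribute j ∈ Ui, else bᵢⱼ.
Initial tableau (one row per fragment):
  row 1: b11 a2 a3 b14 b15 b16
  row 2: a1 a2 a3 a4 b25 a6
  row 3: a1 b32 a3 a4 a5 a6
Rows 2 and 3 agree on F; apply F→A, B and equate their A, B entries.
Rows 1 and 2 agree on C; apply C→E and equate their E entries.
Rows 1 and 3 agree on C; apply C→E and equate their E entries.
Rows 1 and 2 agree on C, E; apply C, E→D and equate their D entries.
Row 2 is now all distinguished symbols — the join is lossless.

Yes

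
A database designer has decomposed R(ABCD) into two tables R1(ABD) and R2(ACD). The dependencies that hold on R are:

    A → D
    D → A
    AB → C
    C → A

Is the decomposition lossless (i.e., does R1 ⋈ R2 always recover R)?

No

Common attributes: R1 ∩ R2 = {AD}.
No dependency enlarges {AD}, so (AD)⁺ = {AD}.
The closure contains neither all of R1 = {ABD} nor all of R2 = {ACD}, so the common attributes are not a superkey of either fragment. The join is lossy.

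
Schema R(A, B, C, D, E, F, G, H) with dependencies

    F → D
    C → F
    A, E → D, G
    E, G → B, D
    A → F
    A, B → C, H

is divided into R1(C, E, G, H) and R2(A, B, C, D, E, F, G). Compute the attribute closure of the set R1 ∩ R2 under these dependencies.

R1 ∩ R2 = {C, E, G}.
C → F applies, adding F
E, G → B, D applies, adding B, D
Closure: {B, C, D, E, F, G}.

B, C, D, E, F, G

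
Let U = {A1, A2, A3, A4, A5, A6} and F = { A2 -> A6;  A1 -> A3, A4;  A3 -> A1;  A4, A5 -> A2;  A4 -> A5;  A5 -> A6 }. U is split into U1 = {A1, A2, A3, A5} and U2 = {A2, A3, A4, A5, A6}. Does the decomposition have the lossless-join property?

Common attributes: U1 ∩ U2 = {A2, A3, A5}.
Closure of {A2, A3, A5}: A2 → A6 applies, adding A6; A3 → A1 applies, adding A1; A1 → A3, A4 applies, adding A4. So (A2, A3, A5)⁺ = {A1, A2, A3, A4, A5, A6}.
This closure contains every attribute of U1, so U1 ∩ U2 → U1. The join is lossless.

Yes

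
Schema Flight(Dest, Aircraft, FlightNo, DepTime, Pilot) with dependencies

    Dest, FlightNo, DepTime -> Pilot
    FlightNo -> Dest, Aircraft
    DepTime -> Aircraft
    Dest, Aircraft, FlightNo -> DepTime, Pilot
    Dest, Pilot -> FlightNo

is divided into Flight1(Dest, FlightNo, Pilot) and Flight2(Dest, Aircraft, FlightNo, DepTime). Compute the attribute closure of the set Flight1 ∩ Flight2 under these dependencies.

Dest, Aircraft, FlightNo, DepTime, Pilot

Flight1 ∩ Flight2 = {Dest, FlightNo}.
FlightNo → Dest, Aircraft applies, adding Aircraft
Dest, Aircraft, FlightNo → DepTime, Pilot applies, adding DepTime, Pilot
Closure: {Dest, Aircraft, FlightNo, DepTime, Pilot}.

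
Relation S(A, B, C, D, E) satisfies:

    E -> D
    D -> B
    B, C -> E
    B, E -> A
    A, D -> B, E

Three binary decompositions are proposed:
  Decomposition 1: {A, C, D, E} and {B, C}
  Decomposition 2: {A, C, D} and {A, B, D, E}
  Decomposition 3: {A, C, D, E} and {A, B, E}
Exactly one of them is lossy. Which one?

Decomposition 1: common = {C}, closure = {C} → lossy.
Decomposition 2: common = {A, D}, closure = {A, B, D, E} → lossless.
Decomposition 3: common = {A, E}, closure = {A, B, D, E} → lossless.

Decomposition 1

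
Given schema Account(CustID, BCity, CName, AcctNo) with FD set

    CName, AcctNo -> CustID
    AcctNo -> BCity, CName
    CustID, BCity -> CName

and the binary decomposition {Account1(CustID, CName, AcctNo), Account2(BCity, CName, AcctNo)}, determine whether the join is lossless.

Common attributes: Account1 ∩ Account2 = {CName, AcctNo}.
Closure of {CName, AcctNo}: CName, AcctNo → CustID applies, adding CustID; AcctNo → BCity, CName applies, adding BCity. So (CName, AcctNo)⁺ = {CustID, BCity, CName, AcctNo}.
This closure contains every attribute of Account1, so Account1 ∩ Account2 → Account1. The join is lossless.

Yes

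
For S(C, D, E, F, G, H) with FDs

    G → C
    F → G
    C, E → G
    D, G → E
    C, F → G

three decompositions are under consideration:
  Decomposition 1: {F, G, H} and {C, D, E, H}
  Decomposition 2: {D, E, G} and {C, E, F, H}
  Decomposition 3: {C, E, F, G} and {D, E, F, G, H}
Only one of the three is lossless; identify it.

Decomposition 1: common = {H}, closure = {H} → lossy.
Decomposition 2: common = {E}, closure = {E} → lossy.
Decomposition 3: common = {E, F, G}, closure = {C, E, F, G} → lossless.

Decomposition 3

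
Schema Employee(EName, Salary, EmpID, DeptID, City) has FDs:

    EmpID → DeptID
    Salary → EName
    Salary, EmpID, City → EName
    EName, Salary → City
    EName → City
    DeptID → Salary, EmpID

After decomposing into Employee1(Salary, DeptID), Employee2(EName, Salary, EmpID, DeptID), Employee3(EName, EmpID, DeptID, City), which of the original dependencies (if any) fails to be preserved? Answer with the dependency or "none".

EmpID → DeptID lies within Employee2.
Salary → EName lies within Employee2.
Salary, EmpID, City → EName: restricted closure across fragments reaches EName.
EName, Salary → City: restricted closure across fragments reaches City.
EName → City lies within Employee3.
DeptID → Salary, EmpID lies within Employee2.
Every dependency is enforceable on the fragments, so the decomposition is dependency-preserving.

none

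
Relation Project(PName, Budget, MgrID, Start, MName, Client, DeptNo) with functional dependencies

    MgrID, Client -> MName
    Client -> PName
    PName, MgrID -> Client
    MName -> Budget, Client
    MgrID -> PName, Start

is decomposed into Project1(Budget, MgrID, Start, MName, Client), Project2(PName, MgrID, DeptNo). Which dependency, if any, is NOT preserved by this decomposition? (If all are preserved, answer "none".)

Check Client → PName: no single fragment contains all of {PName, Client}, and the restricted closure of {Client} across the fragments never reaches {PName}.
MgrID, Client → MName is preserved.
PName, MgrID → Client is preserved.
MName → Budget, Client is preserved.
MgrID → PName, Start is preserved.

Client -> PName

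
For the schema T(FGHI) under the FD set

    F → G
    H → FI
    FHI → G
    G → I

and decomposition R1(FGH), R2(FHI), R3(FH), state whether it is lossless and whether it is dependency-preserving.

Lossless test (chase): Rows 1 and 2 agree on F; apply F→G and equate their G entries. Rows 1 and 3 agree on F; apply F→G and equate their G entries. Rows 1 and 2 agree on H; apply H→FI and equate their FI entries. Rows 1 and 3 agree on H; apply H→FI and equate their FI entries. Row 1 is now all distinguished symbols — the join is lossless.
Dependency preservation: the restricted closure of {G} across the fragments never reaches {I}, so G → I cannot be enforced without a join — not preserved.

lossless but not dependency-preserving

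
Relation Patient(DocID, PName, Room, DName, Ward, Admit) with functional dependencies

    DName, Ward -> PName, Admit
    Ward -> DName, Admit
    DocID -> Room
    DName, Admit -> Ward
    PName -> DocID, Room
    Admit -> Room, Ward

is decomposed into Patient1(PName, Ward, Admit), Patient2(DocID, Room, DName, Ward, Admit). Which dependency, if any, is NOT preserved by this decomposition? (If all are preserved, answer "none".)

PName -> DocID, Room

Check PName → DocID, Room: no single fragment contains all of {DocID, PName, Room}, and the restricted closure of {PName} across the fragments never reaches {DocID, Room}.
DName, Ward → PName, Admit is preserved.
Ward → DName, Admit is preserved.
DocID → Room is preserved.
DName, Admit → Ward is preserved.
Admit → Room, Ward is preserved.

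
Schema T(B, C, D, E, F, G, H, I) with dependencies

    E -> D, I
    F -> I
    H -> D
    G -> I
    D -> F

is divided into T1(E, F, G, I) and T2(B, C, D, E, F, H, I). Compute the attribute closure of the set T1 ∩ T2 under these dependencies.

T1 ∩ T2 = {E, F, I}.
E → D, I applies, adding D
Closure: {D, E, F, I}.

D, E, F, I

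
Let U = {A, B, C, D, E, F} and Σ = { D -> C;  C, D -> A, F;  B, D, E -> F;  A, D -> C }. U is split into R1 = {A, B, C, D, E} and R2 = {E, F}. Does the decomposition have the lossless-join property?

No

Common attributes: R1 ∩ R2 = {E}.
No dependency enlarges {E}, so (E)⁺ = {E}.
The closure contains neither all of R1 = {A, B, C, D, E} nor all of R2 = {E, F}, so the common attributes are not a superkey of either fragment. The join is lossy.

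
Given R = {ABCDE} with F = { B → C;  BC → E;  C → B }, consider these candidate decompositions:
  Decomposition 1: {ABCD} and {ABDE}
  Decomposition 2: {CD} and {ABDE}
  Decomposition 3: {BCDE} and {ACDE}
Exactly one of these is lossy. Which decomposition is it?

Decomposition 2

Decomposition 1: common = {ABD}, closure = {ABCDE} → lossless.
Decomposition 2: common = {D}, closure = {D} → lossy.
Decomposition 3: common = {CDE}, closure = {BCDE} → lossless.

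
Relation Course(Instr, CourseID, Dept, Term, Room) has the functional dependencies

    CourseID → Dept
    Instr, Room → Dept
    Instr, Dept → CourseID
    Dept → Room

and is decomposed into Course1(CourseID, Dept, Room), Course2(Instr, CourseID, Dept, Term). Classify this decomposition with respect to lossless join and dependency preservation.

Lossless test: (CourseID, Dept)⁺ = {CourseID, Dept, Room}, which contains all of one fragment — lossless.
Dependency preservation: the restricted closure of {Instr, Room} across the fragments never reaches {Dept}, so Instr, Room → Dept cannot be enforced without a join — not preserved.

lossless but not dependency-preserving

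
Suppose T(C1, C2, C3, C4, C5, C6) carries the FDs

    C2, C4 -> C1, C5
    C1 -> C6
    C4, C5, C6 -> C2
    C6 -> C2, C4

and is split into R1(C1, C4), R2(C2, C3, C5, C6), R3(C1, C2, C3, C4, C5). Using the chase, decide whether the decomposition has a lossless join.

Chase test. Columns are C1, C2, C3, C4, C5, C6; row i has aⱼ where attribute j ∈ Ri, else bᵢⱼ.
Initial tableau (one row per fragment):
  row 1: a1 b12 b13 a4 b15 b16
  row 2: b21 a2 a3 b24 a5 a6
  row 3: a1 a2 a3 a4 a5 b36
Rows 1 and 3 agree on C1; apply C1→C6 and equate their C6 entries.
Rows 1 and 3 agree on C6; apply C6→C2, C4 and equate their C2, C4 entries.
Rows 1 and 3 agree on C2, C4; apply C2, C4→C1, C5 and equate their C1, C5 entries.
No row becomes fully distinguished — the join is lossy.

No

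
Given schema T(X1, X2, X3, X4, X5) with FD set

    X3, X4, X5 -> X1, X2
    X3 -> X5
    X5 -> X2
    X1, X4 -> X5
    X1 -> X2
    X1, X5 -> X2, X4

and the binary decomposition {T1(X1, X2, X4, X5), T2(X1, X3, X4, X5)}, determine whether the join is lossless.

Yes

Common attributes: T1 ∩ T2 = {X1, X4, X5}.
Closure of {X1, X4, X5}: X5 → X2 applies, adding X2. So (X1, X4, X5)⁺ = {X1, X2, X4, X5}.
This closure contains every attribute of T1, so T1 ∩ T2 → T1. The join is lossless.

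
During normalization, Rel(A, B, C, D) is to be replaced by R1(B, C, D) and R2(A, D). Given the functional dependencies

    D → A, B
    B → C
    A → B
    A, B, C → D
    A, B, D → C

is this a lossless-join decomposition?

Common attributes: R1 ∩ R2 = {D}.
Closure of {D}: D → A, B applies, adding A, B; B → C applies, adding C. So (D)⁺ = {A, B, C, D}.
This closure contains every attribute of R1, so R1 ∩ R2 → R1. The join is lossless.

Yes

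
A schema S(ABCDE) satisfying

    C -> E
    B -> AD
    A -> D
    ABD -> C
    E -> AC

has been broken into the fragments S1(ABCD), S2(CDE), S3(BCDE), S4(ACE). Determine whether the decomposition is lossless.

Chase test. Columns are ABCDE; row i has aⱼ where attribute j ∈ Si, else bᵢⱼ.
Initial tableau (one row per fragment):
  row 1: a1 a2 a3 a4 b15
  row 2: b21 b22 a3 a4 a5
  row 3: b31 a2 a3 a4 a5
  row 4: a1 b42 a3 b44 a5
Rows 1 and 2 agree on C; apply C→E and equate their E entries.
Rows 1 and 3 agree on B; apply B→AD and equate their AD entries.
Rows 1 and 4 agree on A; apply A→D and equate their D entries.
Rows 1 and 2 agree on E; apply E→AC and equate their AC entries.
Row 1 is now all distinguished symbols — the join is lossless.

Yes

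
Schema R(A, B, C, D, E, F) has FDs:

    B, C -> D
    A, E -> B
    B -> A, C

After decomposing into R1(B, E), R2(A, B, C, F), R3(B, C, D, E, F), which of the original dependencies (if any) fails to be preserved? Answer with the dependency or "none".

Check A, E → B: no single fragment contains all of {A, B, E}, and the restricted closure of {A, E} across the fragments never reaches {B}.
B, C → D is preserved.
B → A, C is preserved.

A, E -> B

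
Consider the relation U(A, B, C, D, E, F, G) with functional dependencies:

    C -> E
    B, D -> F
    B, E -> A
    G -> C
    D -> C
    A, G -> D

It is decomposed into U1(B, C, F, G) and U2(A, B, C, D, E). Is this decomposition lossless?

Common attributes: U1 ∩ U2 = {B, C}.
Closure of {B, C}: C → E applies, adding E; B, E → A applies, adding A. So (B, C)⁺ = {A, B, C, E}.
The closure contains neither all of U1 = {B, C, F, G} nor all of U2 = {A, B, C, D, E}, so the common attributes are not a superkey of either fragment. The join is lossy.

No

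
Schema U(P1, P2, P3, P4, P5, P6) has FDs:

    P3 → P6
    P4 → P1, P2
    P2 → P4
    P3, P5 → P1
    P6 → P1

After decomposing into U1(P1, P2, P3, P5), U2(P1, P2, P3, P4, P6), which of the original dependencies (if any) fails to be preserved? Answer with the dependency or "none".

P3 → P6 lies within U2.
P4 → P1, P2 lies within U2.
P2 → P4 lies within U2.
P3, P5 → P1 lies within U1.
P6 → P1 lies within U2.
Every dependency is enforceable on the fragments, so the decomposition is dependency-preserving.

none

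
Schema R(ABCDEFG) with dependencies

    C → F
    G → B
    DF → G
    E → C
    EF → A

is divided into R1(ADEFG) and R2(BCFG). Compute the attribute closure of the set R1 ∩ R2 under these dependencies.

BFG

R1 ∩ R2 = {FG}.
G → B applies, adding B
Closure: {BFG}.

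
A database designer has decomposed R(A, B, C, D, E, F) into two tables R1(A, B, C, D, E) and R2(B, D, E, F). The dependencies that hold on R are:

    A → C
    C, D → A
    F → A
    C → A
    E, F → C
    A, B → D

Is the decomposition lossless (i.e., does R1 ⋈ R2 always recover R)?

No

Common attributes: R1 ∩ R2 = {B, D, E}.
No dependency enlarges {B, D, E}, so (B, D, E)⁺ = {B, D, E}.
The closure contains neither all of R1 = {A, B, C, D, E} nor all of R2 = {B, D, E, F}, so the common attributes are not a superkey of either fragment. The join is lossy.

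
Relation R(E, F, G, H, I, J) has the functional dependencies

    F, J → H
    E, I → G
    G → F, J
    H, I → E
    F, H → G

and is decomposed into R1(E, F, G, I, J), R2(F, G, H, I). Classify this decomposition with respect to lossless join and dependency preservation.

lossless and dependency-preserving

Lossless test: (F, G, I)⁺ = {E, F, G, H, I, J}, which contains all of one fragment — lossless.
Dependency preservation: F, J → H; H, I → E are not contained in any single fragment, but the restricted closure of each left-hand side across the fragments still reaches the right-hand side; the remaining FDs each lie inside some fragment. All dependencies are preserved.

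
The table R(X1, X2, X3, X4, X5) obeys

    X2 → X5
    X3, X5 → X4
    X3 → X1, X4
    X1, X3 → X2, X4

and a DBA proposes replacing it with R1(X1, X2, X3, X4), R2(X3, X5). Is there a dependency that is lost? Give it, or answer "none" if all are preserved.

Check X2 → X5: no single fragment contains all of {X2, X5}, and the restricted closure of {X2} across the fragments never reaches {X5}.
X3, X5 → X4 is preserved.
X3 → X1, X4 is preserved.
X1, X3 → X2, X4 is preserved.

X2 → X5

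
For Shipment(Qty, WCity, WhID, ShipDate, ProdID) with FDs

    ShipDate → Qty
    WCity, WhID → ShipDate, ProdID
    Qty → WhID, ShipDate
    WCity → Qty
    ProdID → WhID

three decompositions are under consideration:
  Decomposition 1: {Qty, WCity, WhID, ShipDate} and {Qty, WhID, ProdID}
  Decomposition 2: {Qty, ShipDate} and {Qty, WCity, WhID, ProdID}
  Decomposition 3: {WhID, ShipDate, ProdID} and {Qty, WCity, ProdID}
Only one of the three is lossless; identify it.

Decomposition 1: common = {Qty, WhID}, closure = {Qty, WhID, ShipDate} → lossy.
Decomposition 2: common = {Qty}, closure = {Qty, WhID, ShipDate} → lossless.
Decomposition 3: common = {ProdID}, closure = {WhID, ProdID} → lossy.

Decomposition 2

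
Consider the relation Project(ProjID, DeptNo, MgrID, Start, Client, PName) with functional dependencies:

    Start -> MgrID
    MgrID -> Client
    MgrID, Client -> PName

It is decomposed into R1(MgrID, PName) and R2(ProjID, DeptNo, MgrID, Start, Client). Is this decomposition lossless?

Common attributes: R1 ∩ R2 = {MgrID}.
Closure of {MgrID}: MgrID → Client applies, adding Client; MgrID, Client → PName applies, adding PName. So (MgrID)⁺ = {MgrID, Client, PName}.
This closure contains every attribute of R1, so R1 ∩ R2 → R1. The join is lossless.

Yes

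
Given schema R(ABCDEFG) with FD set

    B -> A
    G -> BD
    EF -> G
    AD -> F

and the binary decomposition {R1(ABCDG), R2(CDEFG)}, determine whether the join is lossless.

Yes

Common attributes: R1 ∩ R2 = {CDG}.
Closure of {CDG}: G → BD applies, adding B; B → A applies, adding A; AD → F applies, adding F. So (CDG)⁺ = {ABCDFG}.
This closure contains every attribute of R1, so R1 ∩ R2 → R1. The join is lossless.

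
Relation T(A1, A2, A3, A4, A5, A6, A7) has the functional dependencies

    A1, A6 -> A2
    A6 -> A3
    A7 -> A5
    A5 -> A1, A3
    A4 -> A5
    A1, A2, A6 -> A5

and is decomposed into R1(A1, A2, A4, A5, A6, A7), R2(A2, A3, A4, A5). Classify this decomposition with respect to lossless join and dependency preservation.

lossless but not dependency-preserving

Lossless test: (A2, A4, A5)⁺ = {A1, A2, A3, A4, A5}, which contains all of one fragment — lossless.
Dependency preservation: the restricted closure of {A6} across the fragments never reaches {A3}, so A6 → A3 cannot be enforced without a join — not preserved.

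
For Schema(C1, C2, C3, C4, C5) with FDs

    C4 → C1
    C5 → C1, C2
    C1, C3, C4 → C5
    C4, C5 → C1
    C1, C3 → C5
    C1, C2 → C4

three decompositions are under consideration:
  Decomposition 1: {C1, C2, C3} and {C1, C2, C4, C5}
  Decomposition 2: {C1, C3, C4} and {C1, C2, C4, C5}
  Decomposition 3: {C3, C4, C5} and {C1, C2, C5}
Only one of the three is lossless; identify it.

Decomposition 3

Decomposition 1: common = {C1, C2}, closure = {C1, C2, C4} → lossy.
Decomposition 2: common = {C1, C4}, closure = {C1, C4} → lossy.
Decomposition 3: common = {C5}, closure = {C1, C2, C4, C5} → lossless.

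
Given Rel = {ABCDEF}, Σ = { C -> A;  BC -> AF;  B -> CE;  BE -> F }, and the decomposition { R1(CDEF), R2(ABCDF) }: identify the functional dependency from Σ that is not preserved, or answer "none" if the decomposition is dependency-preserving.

Check B → CE: no single fragment contains all of {BCE}, and the restricted closure of {B} across the fragments never reaches {CE}.
C → A is preserved.
BC → AF is preserved.
BE → F is preserved.

B -> CE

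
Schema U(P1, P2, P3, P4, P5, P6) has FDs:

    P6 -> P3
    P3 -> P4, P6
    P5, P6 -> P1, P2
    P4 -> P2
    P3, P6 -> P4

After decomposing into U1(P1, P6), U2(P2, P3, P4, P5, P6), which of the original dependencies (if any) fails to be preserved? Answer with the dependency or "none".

P5, P6 -> P1, P2

Check P5, P6 → P1, P2: no single fragment contains all of {P1, P2, P5, P6}, and the restricted closure of {P5, P6} across the fragments never reaches {P1, P2}.
P6 → P3 is preserved.
P3 → P4, P6 is preserved.
P4 → P2 is preserved.
P3, P6 → P4 is preserved.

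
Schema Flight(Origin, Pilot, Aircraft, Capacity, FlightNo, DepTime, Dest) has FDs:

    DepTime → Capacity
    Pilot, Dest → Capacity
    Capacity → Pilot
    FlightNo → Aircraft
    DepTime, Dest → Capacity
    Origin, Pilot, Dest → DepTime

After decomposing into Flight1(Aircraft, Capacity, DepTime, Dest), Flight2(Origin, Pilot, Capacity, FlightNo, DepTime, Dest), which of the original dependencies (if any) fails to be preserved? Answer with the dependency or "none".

Check FlightNo → Aircraft: no single fragment contains all of {Aircraft, FlightNo}, and the restricted closure of {FlightNo} across the fragments never reaches {Aircraft}.
DepTime → Capacity is preserved.
Pilot, Dest → Capacity is preserved.
Capacity → Pilot is preserved.
DepTime, Dest → Capacity is preserved.
Origin, Pilot, Dest → DepTime is preserved.

FlightNo → Aircraft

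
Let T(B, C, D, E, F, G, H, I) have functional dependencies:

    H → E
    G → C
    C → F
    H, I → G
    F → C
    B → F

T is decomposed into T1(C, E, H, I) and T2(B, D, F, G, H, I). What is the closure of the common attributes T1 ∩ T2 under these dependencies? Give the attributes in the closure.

C, E, F, G, H, I

T1 ∩ T2 = {H, I}.
H → E applies, adding E
H, I → G applies, adding G
G → C applies, adding C
C → F applies, adding F
Closure: {C, E, F, G, H, I}.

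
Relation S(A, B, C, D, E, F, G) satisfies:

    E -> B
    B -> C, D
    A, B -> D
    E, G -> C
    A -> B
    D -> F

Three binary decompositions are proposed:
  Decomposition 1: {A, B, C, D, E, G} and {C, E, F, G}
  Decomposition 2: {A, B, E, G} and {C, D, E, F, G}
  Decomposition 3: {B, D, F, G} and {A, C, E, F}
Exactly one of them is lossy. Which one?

Decomposition 1: common = {C, E, G}, closure = {B, C, D, E, F, G} → lossless.
Decomposition 2: common = {E, G}, closure = {B, C, D, E, F, G} → lossless.
Decomposition 3: common = {F}, closure = {F} → lossy.

Decomposition 3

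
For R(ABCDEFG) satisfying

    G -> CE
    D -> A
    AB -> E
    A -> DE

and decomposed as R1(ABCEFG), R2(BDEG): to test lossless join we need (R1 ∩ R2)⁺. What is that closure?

R1 ∩ R2 = {BEG}.
G → CE applies, adding C
Closure: {BCEG}.

BCEG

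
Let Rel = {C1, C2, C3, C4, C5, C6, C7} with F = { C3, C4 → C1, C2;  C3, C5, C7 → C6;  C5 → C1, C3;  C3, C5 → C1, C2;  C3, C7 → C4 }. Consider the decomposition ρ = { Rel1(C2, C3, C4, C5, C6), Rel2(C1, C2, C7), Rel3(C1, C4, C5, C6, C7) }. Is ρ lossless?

Chase test. Columns are C1, C2, C3, C4, C5, C6, C7; row i has aⱼ where attribute j ∈ Reli, else bᵢⱼ.
Initial tableau (one row per fragment):
  row 1: b11 a2 a3 a4 a5 a6 b17
  row 2: a1 a2 b23 b24 b25 b26 a7
  row 3: a1 b32 b33 a4 a5 a6 a7
Rows 1 and 3 agree on C5; apply C5→C1, C3 and equate their C1, C3 entries.
Rows 1 and 3 agree on C3, C5; apply C3, C5→C1, C2 and equate their C1, C2 entries.
Row 3 is now all distinguished symbols — the join is lossless.

Yes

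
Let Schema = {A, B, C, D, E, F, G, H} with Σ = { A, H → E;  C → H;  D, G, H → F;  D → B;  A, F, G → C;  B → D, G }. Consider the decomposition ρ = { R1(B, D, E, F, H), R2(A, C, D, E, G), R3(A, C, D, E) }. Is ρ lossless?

No

Chase test. Columns are A, B, C, D, E, F, G, H; row i has aⱼ where attribute j ∈ Ri, else bᵢⱼ.
Initial tableau (one row per fragment):
  row 1: b11 a2 b13 a4 a5 a6 b17 a8
  row 2: a1 b22 a3 a4 a5 b26 a7 b28
  row 3: a1 b32 a3 a4 a5 b36 b37 b38
Rows 2 and 3 agree on C; apply C→H and equate their H entries.
Rows 1 and 2 agree on D; apply D→B and equate their B entries.
Rows 1 and 3 agree on D; apply D→B and equate their B entries.
Rows 1 and 2 agree on B; apply B→D, G and equate their D, G entries.
Rows 1 and 3 agree on B; apply B→D, G and equate their D, G entries.
Rows 2 and 3 agree on D, G, H; apply D, G, H→F and equate their F entries.
No row becomes fully distinguished — the join is lossy.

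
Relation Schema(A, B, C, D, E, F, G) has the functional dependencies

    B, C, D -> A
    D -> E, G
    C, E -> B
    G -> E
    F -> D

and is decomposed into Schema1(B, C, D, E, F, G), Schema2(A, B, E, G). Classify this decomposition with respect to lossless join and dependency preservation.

Lossless test: (B, E, G)⁺ = {B, E, G}, which is a superkey of neither fragment — lossy.
Dependency preservation: the restricted closure of {B, C, D} across the fragments never reaches {A}, so B, C, D → A cannot be enforced without a join — not preserved.

lossy and not dependency-preserving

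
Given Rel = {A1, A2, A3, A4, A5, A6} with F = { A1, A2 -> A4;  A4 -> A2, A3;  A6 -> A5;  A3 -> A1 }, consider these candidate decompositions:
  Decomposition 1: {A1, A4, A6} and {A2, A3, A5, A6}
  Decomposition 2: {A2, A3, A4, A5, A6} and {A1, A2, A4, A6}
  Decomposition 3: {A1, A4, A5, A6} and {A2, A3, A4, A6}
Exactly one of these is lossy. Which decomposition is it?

Decomposition 1: common = {A6}, closure = {A5, A6} → lossy.
Decomposition 2: common = {A2, A4, A6}, closure = {A1, A2, A3, A4, A5, A6} → lossless.
Decomposition 3: common = {A4, A6}, closure = {A1, A2, A3, A4, A5, A6} → lossless.

Decomposition 1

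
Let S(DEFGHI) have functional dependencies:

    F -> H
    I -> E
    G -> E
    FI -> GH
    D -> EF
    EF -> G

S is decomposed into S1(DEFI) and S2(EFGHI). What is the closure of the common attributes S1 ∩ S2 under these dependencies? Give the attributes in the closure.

EFGHI

S1 ∩ S2 = {EFI}.
F → H applies, adding H
FI → GH applies, adding G
Closure: {EFGHI}.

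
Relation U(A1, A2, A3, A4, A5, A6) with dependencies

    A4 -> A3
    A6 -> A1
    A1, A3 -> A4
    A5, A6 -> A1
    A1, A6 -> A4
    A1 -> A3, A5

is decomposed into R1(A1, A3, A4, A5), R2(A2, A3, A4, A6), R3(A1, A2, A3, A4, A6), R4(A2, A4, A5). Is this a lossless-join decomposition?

Yes

Chase test. Columns are A1, A2, A3, A4, A5, A6; row i has aⱼ where attribute j ∈ Ri, else bᵢⱼ.
Initial tableau (one row per fragment):
  row 1: a1 b12 a3 a4 a5 b16
  row 2: b21 a2 a3 a4 b25 a6
  row 3: a1 a2 a3 a4 b35 a6
  row 4: b41 a2 b43 a4 a5 b46
Rows 1 and 4 agree on A4; apply A4→A3 and equate their A3 entries.
Rows 2 and 3 agree on A6; apply A6→A1 and equate their A1 entries.
Rows 1 and 2 agree on A1; apply A1→A3, A5 and equate their A3, A5 entries.
Rows 1 and 3 agree on A1; apply A1→A3, A5 and equate their A3, A5 entries.
Row 2 is now all distinguished symbols — the join is lossless.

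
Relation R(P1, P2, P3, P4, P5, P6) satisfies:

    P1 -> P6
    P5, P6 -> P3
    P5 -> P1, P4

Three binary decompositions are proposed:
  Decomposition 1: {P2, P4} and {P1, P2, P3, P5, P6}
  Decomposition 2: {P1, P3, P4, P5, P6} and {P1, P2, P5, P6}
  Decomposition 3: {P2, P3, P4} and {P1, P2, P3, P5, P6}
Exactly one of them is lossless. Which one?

Decomposition 1: common = {P2}, closure = {P2} → lossy.
Decomposition 2: common = {P1, P5, P6}, closure = {P1, P3, P4, P5, P6} → lossless.
Decomposition 3: common = {P2, P3}, closure = {P2, P3} → lossy.

Decomposition 2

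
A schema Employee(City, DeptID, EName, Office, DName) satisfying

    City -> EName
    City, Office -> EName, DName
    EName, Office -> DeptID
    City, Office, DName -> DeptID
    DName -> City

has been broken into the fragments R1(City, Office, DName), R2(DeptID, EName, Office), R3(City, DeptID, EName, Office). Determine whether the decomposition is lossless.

Chase test. Columns are City, DeptID, EName, Office, DName; row i has aⱼ where attribute j ∈ Ri, else bᵢⱼ.
Initial tableau (one row per fragment):
  row 1: a1 b12 b13 a4 a5
  row 2: b21 a2 a3 a4 b25
  row 3: a1 a2 a3 a4 b35
Rows 1 and 3 agree on City; apply City→EName and equate their EName entries.
Rows 1 and 3 agree on City, Office; apply City, Office→EName, DName and equate their EName, DName entries.
Rows 1 and 2 agree on EName, Office; apply EName, Office→DeptID and equate their DeptID entries.
Row 1 is now all distinguished symbols — the join is lossless.

Yes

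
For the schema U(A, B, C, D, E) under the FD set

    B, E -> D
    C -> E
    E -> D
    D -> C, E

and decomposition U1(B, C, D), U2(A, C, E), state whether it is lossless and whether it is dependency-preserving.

Lossless test: (C)⁺ = {C, D, E}, which is a superkey of neither fragment — lossy.
Dependency preservation: B, E → D; E → D; D → C, E are not contained in any single fragment, but the restricted closure of each left-hand side across the fragments still reaches the right-hand side; the remaining FDs each lie inside some fragment. All dependencies are preserved.

lossy but dependency-preserving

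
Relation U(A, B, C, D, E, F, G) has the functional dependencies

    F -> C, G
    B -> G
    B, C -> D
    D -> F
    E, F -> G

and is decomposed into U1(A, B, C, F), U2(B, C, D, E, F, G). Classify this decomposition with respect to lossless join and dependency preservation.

Lossless test: (B, C, F)⁺ = {B, C, D, F, G}, which is a superkey of neither fragment — lossy.
Dependency preservation: every FD's attributes lie within a single fragment, so each can be enforced locally — preserved.

lossy but dependency-preserving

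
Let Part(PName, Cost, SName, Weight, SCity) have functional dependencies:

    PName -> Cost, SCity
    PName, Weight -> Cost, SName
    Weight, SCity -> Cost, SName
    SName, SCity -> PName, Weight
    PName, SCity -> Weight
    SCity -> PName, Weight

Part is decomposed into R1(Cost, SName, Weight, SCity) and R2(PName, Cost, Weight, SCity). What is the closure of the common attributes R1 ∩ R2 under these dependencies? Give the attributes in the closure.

PName, Cost, SName, Weight, SCity

R1 ∩ R2 = {Cost, Weight, SCity}.
Weight, SCity → Cost, SName applies, adding SName
SName, SCity → PName, Weight applies, adding PName
Closure: {PName, Cost, SName, Weight, SCity}.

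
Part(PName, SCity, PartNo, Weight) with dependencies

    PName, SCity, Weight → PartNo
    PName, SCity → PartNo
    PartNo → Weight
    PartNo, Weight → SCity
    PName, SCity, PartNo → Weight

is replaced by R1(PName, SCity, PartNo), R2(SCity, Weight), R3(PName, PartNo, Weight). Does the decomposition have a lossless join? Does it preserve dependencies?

Lossless test (chase): Rows 1 and 3 agree on PartNo; apply PartNo→Weight and equate their Weight entries. Rows 1 and 3 agree on PartNo, Weight; apply PartNo, Weight→SCity and equate their SCity entries. Row 1 is now all distinguished symbols — the join is lossless.
Dependency preservation: PName, SCity, Weight → PartNo; PartNo, Weight → SCity; PName, SCity, PartNo → Weight are not contained in any single fragment, but the restricted closure of each left-hand side across the fragments still reaches the right-hand side; the remaining FDs each lie inside some fragment. All dependencies are preserved.

lossless and dependency-preserving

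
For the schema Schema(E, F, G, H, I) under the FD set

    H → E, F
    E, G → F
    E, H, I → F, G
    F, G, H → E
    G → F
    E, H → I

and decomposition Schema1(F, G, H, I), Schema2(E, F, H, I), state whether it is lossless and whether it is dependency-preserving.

lossless and dependency-preserving

Lossless test: (F, H, I)⁺ = {E, F, G, H, I}, which contains all of one fragment — lossless.
Dependency preservation: E, G → F; E, H, I → F, G; F, G, H → E are not contained in any single fragment, but the restricted closure of each left-hand side across the fragments still reaches the right-hand side; the remaining FDs each lie inside some fragment. All dependencies are preserved.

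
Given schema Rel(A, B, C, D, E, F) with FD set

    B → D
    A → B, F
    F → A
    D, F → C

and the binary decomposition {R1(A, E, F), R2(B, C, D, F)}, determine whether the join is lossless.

Yes

Common attributes: R1 ∩ R2 = {F}.
Closure of {F}: F → A applies, adding A; A → B, F applies, adding B; B → D applies, adding D; D, F → C applies, adding C. So (F)⁺ = {A, B, C, D, F}.
This closure contains every attribute of R2, so R1 ∩ R2 → R2. The join is lossless.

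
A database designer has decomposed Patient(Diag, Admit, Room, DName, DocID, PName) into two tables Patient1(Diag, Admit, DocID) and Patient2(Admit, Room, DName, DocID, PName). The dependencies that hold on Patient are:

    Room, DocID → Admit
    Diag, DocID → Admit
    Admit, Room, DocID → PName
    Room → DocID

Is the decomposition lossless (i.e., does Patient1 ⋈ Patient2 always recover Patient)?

No

Common attributes: Patient1 ∩ Patient2 = {Admit, DocID}.
No dependency enlarges {Admit, DocID}, so (Admit, DocID)⁺ = {Admit, DocID}.
The closure contains neither all of Patient1 = {Diag, Admit, DocID} nor all of Patient2 = {Admit, Room, DName, DocID, PName}, so the common attributes are not a superkey of either fragment. The join is lossy.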